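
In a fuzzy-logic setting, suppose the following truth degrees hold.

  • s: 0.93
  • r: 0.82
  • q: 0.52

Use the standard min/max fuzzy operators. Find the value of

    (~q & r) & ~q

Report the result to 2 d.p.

~q = 1 − 0.52 = 0.48
~q & r = min(a, b) on (0.48, 0.82) = 0.48
~q = 1 − 0.52 = 0.48
(~q & r) & ~q = min(a, b) on (0.48, 0.48) = 0.48

0.48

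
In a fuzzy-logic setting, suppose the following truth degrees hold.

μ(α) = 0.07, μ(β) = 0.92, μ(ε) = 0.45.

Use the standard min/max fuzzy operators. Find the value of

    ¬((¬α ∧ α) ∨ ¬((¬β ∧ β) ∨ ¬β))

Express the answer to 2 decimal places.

¬α = 1 − 0.07 = 0.93
¬α ∧ α = min(a, b) on (0.93, 0.07) = 0.07
¬β = 1 − 0.92 = 0.08
¬β ∧ β = min(a, b) on (0.08, 0.92) = 0.08
¬β = 1 − 0.92 = 0.08
(¬β ∧ β) ∨ ¬β = max(a, b) on (0.08, 0.08) = 0.08
¬((¬β ∧ β) ∨ ¬β) = 1 − 0.08 = 0.92
(¬α ∧ α) ∨ ¬((¬β ∧ β) ∨ ¬β) = max(a, b) on (0.07, 0.92) = 0.92
¬((¬α ∧ α) ∨ ¬((¬β ∧ β) ∨ ¬β)) = 1 − 0.92 = 0.08

0.08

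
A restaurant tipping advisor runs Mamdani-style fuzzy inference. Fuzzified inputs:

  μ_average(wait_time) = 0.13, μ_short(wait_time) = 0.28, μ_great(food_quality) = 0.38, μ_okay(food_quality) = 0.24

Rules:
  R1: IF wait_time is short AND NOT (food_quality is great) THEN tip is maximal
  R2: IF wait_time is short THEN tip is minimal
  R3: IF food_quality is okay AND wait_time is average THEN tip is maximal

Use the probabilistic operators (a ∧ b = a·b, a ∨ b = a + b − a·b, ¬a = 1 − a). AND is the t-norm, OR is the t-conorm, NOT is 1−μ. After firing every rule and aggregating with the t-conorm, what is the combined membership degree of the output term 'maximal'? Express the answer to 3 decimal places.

0.199

R1: short=0.28, ¬great=1−0.38=0.62; AND[a·b] → w = 0.1736
R2: short=0.28 → w = 0.2800
R3: okay=0.24, average=0.13; AND[a·b] → w = 0.0312
Rules with consequent 'maximal': {R1, R3} → strengths 0.1736, 0.0312
Aggregate via t-conorm [a + b − a·b]: 0.1994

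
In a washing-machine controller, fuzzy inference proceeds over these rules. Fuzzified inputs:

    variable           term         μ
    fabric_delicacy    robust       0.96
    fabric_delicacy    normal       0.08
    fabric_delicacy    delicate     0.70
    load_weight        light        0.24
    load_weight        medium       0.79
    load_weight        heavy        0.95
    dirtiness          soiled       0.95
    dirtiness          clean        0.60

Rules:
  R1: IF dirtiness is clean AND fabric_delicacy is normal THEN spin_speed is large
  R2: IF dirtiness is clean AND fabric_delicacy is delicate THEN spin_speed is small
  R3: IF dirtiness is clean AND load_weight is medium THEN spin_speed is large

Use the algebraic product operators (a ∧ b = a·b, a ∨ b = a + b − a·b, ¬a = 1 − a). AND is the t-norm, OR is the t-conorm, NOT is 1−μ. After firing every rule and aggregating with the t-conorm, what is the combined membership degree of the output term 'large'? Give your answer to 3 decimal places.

0.499

R1: clean=0.60, normal=0.08; AND[a·b] → w = 0.0480
R2: clean=0.60, delicate=0.70; AND[a·b] → w = 0.4200
R3: clean=0.60, medium=0.79; AND[a·b] → w = 0.4740
Rules with consequent 'large': {R1, R3} → strengths 0.0480, 0.4740
Aggregate via t-conorm [a + b − a·b]: 0.4992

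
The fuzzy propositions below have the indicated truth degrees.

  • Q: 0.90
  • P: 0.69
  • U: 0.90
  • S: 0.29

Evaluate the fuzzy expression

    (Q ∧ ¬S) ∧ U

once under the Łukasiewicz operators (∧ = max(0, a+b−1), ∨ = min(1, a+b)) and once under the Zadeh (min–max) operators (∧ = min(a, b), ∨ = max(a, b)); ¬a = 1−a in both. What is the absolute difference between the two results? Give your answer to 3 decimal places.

Under Łukasiewicz:
  ¬S = 1 − 0.29 = 0.71
  Q ∧ ¬S = max(0, a+b−1) on (0.90, 0.71) = 0.61
  (Q ∧ ¬S) ∧ U = max(0, a+b−1) on (0.61, 0.90) = 0.51
  → value = 0.5100
Under Zadeh (min–max):
  ¬S = 1 − 0.29 = 0.71
  Q ∧ ¬S = min(a, b) on (0.90, 0.71) = 0.71
  (Q ∧ ¬S) ∧ U = min(a, b) on (0.71, 0.90) = 0.71
  → value = 0.7100
|0.5100 − 0.7100| = 0.200

0.200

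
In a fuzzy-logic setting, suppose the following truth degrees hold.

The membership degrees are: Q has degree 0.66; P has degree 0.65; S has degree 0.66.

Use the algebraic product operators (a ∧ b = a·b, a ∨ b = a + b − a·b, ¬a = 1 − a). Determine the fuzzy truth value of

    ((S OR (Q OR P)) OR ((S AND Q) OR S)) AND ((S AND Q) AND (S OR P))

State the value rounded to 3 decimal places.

Q OR P = a + b − a·b on (0.6600, 0.6500) = 0.8810
S OR (Q OR P) = a + b − a·b on (0.6600, 0.8810) = 0.9595
S AND Q = a·b on (0.6600, 0.6600) = 0.4356
(S AND Q) OR S = a + b − a·b on (0.4356, 0.6600) = 0.8081
(S OR (Q OR P)) OR ((S AND Q) OR S) = a + b − a·b on (0.9595, 0.8081) = 0.9922
S AND Q = a·b on (0.6600, 0.6600) = 0.4356
S OR P = a + b − a·b on (0.6600, 0.6500) = 0.8810
(S AND Q) AND (S OR P) = a·b on (0.4356, 0.8810) = 0.3838
((S OR (Q OR P)) OR ((S AND Q) OR S)) AND ((S AND Q) AND (S OR P)) = a·b on (0.9922, 0.3838) = 0.3808

0.381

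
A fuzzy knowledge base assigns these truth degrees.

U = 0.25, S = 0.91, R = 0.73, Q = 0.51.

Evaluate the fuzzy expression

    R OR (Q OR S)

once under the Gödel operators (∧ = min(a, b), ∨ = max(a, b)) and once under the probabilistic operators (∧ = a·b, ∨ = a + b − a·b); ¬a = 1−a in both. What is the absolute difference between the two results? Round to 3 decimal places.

Under Gödel:
  Q OR S = max(a, b) on (0.51, 0.91) = 0.91
  R OR (Q OR S) = max(a, b) on (0.73, 0.91) = 0.91
  → value = 0.9100
Under probabilistic:
  Q OR S = a + b − a·b on (0.5100, 0.9100) = 0.9559
  R OR (Q OR S) = a + b − a·b on (0.7300, 0.9559) = 0.9881
  → value = 0.9881
|0.9100 − 0.9881| = 0.078

0.078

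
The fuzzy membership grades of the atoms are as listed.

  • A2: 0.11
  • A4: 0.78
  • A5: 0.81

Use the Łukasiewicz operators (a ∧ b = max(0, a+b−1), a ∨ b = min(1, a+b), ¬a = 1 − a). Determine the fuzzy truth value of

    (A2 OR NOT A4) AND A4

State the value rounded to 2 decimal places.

0.11

NOT A4 = 1 − 0.78 = 0.22
A2 OR NOT A4 = min(1, a+b) on (0.11, 0.22) = 0.33
(A2 OR NOT A4) AND A4 = max(0, a+b−1) on (0.33, 0.78) = 0.11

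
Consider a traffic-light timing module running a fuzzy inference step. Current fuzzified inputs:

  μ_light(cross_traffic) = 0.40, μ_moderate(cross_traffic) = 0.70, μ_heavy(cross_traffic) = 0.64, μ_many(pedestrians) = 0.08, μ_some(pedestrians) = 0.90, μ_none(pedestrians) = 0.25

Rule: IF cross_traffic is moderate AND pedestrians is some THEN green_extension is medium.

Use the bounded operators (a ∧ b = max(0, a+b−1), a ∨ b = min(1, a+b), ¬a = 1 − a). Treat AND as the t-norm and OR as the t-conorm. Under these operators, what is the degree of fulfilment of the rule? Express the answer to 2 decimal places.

0.60

firing strength: moderate=0.70, some=0.90; AND[max(0, a+b−1)] → w = 0.60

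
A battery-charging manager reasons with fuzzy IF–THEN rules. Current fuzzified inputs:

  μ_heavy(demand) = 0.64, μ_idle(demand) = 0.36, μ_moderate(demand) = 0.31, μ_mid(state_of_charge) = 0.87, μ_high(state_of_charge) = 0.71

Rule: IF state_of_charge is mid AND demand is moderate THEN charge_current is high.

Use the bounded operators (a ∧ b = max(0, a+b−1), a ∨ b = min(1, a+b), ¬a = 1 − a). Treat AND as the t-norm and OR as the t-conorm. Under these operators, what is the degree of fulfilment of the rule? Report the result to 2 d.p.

0.18

firing strength: mid=0.87, moderate=0.31; AND[max(0, a+b−1)] → w = 0.18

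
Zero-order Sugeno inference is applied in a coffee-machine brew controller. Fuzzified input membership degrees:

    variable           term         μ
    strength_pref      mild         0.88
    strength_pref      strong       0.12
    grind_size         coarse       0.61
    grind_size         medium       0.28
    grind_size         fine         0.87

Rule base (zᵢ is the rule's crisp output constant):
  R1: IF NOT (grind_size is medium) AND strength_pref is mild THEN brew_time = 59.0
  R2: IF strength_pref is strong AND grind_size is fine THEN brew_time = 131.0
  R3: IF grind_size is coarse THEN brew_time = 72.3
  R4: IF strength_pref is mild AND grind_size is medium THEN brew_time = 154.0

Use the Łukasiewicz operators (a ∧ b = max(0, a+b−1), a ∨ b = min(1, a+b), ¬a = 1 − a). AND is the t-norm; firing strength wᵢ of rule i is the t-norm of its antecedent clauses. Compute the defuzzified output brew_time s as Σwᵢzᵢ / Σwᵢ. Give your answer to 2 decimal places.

76.02

R1 (z=59.0): ¬medium=1−0.28=0.72, mild=0.88; AND[max(0, a+b−1)] → w = 0.60
R2 (z=131.0): strong=0.12, fine=0.87; AND[max(0, a+b−1)] → w = 0.00
R3 (z=72.3): coarse=0.61 → w = 0.61
R4 (z=154.0): mild=0.88, medium=0.28; AND[max(0, a+b−1)] → w = 0.16
Weighted average = (0.60·59.0 + 0.00·131.0 + 0.61·72.3 + 0.16·154.0) / (0.60 + 0.00 + 0.61 + 0.16)
  = 104.1430 / 1.3700 = 76.02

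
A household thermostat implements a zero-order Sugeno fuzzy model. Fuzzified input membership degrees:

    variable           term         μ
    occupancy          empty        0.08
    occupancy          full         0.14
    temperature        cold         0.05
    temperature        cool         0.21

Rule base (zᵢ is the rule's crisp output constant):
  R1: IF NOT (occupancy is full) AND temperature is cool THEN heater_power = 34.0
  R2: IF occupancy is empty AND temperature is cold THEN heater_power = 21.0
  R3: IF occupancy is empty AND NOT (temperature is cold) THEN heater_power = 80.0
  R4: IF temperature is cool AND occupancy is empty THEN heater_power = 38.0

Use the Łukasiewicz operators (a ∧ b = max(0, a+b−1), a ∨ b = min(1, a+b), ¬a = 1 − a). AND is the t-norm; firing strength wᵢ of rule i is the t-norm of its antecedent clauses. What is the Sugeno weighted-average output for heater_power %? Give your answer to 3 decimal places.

47.800

R1 (z=34.0): ¬full=1−0.14=0.86, cool=0.21; AND[max(0, a+b−1)] → w = 0.07
R2 (z=21.0): empty=0.08, cold=0.05; AND[max(0, a+b−1)] → w = 0.00
R3 (z=80.0): empty=0.08, ¬cold=1−0.05=0.95; AND[max(0, a+b−1)] → w = 0.03
R4 (z=38.0): cool=0.21, empty=0.08; AND[max(0, a+b−1)] → w = 0.00
Weighted average = (0.07·34.0 + 0.00·21.0 + 0.03·80.0 + 0.00·38.0) / (0.07 + 0.00 + 0.03 + 0.00)
  = 4.7800 / 0.1000 = 47.800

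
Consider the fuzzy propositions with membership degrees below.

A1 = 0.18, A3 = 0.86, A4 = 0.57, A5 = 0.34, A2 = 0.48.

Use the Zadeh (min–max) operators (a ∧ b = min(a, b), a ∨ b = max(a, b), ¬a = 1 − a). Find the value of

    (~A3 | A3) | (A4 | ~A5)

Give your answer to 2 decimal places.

~A3 = 1 − 0.86 = 0.14
~A3 | A3 = max(a, b) on (0.14, 0.86) = 0.86
~A5 = 1 − 0.34 = 0.66
A4 | ~A5 = max(a, b) on (0.57, 0.66) = 0.66
(~A3 | A3) | (A4 | ~A5) = max(a, b) on (0.86, 0.66) = 0.86

0.86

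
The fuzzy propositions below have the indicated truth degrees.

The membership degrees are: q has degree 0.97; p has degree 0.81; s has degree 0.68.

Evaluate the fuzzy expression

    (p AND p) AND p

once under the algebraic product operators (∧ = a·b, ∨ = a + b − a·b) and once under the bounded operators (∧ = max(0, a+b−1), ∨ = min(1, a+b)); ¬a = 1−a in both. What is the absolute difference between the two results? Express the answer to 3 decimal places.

Under algebraic product:
  p AND p = a·b on (0.8100, 0.8100) = 0.6561
  (p AND p) AND p = a·b on (0.6561, 0.8100) = 0.5314
  → value = 0.5314
Under bounded:
  p AND p = max(0, a+b−1) on (0.81, 0.81) = 0.62
  (p AND p) AND p = max(0, a+b−1) on (0.62, 0.81) = 0.43
  → value = 0.4300
|0.5314 − 0.4300| = 0.101

0.101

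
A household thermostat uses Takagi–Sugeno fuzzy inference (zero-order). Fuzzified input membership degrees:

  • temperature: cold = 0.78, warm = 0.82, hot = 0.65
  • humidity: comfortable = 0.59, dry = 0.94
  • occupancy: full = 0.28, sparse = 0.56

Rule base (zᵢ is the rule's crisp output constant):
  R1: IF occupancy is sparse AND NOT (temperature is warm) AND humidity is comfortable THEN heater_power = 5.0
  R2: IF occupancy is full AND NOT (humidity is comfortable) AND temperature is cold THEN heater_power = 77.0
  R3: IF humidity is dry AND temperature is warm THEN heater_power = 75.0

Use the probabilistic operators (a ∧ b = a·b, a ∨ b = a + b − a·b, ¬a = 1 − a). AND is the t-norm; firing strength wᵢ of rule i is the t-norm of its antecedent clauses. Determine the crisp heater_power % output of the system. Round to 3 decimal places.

R1 (z=5.0): sparse=0.56, ¬warm=1−0.82=0.18, comfortable=0.59; AND[a·b] → w = 0.0595
R2 (z=77.0): full=0.28, ¬comfortable=1−0.59=0.41, cold=0.78; AND[a·b] → w = 0.0895
R3 (z=75.0): dry=0.94, warm=0.82; AND[a·b] → w = 0.7708
Weighted average = (0.0595·5.0 + 0.0895·77.0 + 0.7708·75.0) / (0.0595 + 0.0895 + 0.7708)
  = 65.0022 / 0.9198 = 70.669

70.669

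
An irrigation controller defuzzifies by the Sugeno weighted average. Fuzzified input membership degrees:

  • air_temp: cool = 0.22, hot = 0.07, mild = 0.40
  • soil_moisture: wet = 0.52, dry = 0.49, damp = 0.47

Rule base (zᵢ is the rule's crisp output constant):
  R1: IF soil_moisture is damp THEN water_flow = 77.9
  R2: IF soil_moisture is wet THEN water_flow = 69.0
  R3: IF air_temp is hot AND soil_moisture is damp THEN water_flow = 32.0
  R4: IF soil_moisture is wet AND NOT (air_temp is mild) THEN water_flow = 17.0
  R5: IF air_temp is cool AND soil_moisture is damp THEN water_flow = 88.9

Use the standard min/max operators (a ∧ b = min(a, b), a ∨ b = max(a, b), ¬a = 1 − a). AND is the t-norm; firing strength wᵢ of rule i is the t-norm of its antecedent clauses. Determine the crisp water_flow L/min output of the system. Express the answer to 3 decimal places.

R1 (z=77.9): damp=0.47 → w = 0.47
R2 (z=69.0): wet=0.52 → w = 0.52
R3 (z=32.0): hot=0.07, damp=0.47; AND[min(a, b)] → w = 0.07
R4 (z=17.0): wet=0.52, ¬mild=1−0.40=0.60; AND[min(a, b)] → w = 0.52
R5 (z=88.9): cool=0.22, damp=0.47; AND[min(a, b)] → w = 0.22
Weighted average = (0.47·77.9 + 0.52·69.0 + 0.07·32.0 + 0.52·17.0 + 0.22·88.9) / (0.47 + 0.52 + 0.07 + 0.52 + 0.22)
  = 103.1310 / 1.8000 = 57.295

57.295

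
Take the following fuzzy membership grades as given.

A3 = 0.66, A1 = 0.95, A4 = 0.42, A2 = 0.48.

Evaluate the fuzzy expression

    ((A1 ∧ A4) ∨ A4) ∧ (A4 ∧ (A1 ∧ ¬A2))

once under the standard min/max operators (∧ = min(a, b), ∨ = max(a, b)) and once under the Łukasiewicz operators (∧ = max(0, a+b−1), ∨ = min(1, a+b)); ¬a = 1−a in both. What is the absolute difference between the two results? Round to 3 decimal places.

0.420

Under standard min/max:
  A1 ∧ A4 = min(a, b) on (0.95, 0.42) = 0.42
  (A1 ∧ A4) ∨ A4 = max(a, b) on (0.42, 0.42) = 0.42
  ¬A2 = 1 − 0.48 = 0.52
  A1 ∧ ¬A2 = min(a, b) on (0.95, 0.52) = 0.52
  A4 ∧ (A1 ∧ ¬A2) = min(a, b) on (0.42, 0.52) = 0.42
  ((A1 ∧ A4) ∨ A4) ∧ (A4 ∧ (A1 ∧ ¬A2)) = min(a, b) on (0.42, 0.42) = 0.42
  → value = 0.4200
Under Łukasiewicz:
  A1 ∧ A4 = max(0, a+b−1) on (0.95, 0.42) = 0.37
  (A1 ∧ A4) ∨ A4 = min(1, a+b) on (0.37, 0.42) = 0.79
  ¬A2 = 1 − 0.48 = 0.52
  A1 ∧ ¬A2 = max(0, a+b−1) on (0.95, 0.52) = 0.47
  A4 ∧ (A1 ∧ ¬A2) = max(0, a+b−1) on (0.42, 0.47) = 0.00
  ((A1 ∧ A4) ∨ A4) ∧ (A4 ∧ (A1 ∧ ¬A2)) = max(0, a+b−1) on (0.79, 0.00) = 0.00
  → value = 0.0000
|0.4200 − 0.0000| = 0.420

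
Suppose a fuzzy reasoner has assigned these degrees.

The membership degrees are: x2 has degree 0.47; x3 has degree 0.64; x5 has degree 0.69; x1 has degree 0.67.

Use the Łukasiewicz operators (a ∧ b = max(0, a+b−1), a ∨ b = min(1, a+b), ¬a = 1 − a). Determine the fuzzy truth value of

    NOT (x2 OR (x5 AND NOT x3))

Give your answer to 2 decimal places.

NOT x3 = 1 − 0.64 = 0.36
x5 AND NOT x3 = max(0, a+b−1) on (0.69, 0.36) = 0.05
x2 OR (x5 AND NOT x3) = min(1, a+b) on (0.47, 0.05) = 0.52
NOT (x2 OR (x5 AND NOT x3)) = 1 − 0.52 = 0.48

0.48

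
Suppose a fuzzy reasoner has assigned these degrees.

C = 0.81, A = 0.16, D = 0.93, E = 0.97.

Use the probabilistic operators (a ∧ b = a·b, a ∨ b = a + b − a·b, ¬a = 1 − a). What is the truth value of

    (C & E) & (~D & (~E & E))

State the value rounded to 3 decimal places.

0.002

C & E = a·b on (0.8100, 0.9700) = 0.7857
~D = 1 − 0.9300 = 0.0700
~E = 1 − 0.9700 = 0.0300
~E & E = a·b on (0.0300, 0.9700) = 0.0291
~D & (~E & E) = a·b on (0.0700, 0.0291) = 0.0020
(C & E) & (~D & (~E & E)) = a·b on (0.7857, 0.0020) = 0.0016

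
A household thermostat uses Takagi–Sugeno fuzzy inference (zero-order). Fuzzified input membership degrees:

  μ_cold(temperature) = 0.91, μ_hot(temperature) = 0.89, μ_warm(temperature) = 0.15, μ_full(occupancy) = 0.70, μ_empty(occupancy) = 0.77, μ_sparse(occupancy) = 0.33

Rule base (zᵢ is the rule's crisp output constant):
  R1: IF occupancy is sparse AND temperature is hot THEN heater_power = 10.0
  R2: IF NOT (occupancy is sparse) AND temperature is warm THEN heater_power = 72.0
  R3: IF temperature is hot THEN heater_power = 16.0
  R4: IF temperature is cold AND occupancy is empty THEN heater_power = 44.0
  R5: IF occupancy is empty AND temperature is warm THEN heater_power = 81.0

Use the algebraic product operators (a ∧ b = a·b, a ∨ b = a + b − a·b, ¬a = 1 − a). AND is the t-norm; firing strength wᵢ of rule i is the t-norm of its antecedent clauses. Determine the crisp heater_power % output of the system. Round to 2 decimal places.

R1 (z=10.0): sparse=0.33, hot=0.89; AND[a·b] → w = 0.2937
R2 (z=72.0): ¬sparse=1−0.33=0.67, warm=0.15; AND[a·b] → w = 0.1005
R3 (z=16.0): hot=0.89 → w = 0.8900
R4 (z=44.0): cold=0.91, empty=0.77; AND[a·b] → w = 0.7007
R5 (z=81.0): empty=0.77, warm=0.15; AND[a·b] → w = 0.1155
Weighted average = (0.2937·10.0 + 0.1005·72.0 + 0.8900·16.0 + 0.7007·44.0 + 0.1155·81.0) / (0.2937 + 0.1005 + 0.8900 + 0.7007 + 0.1155)
  = 64.5993 / 2.1004 = 30.76

30.76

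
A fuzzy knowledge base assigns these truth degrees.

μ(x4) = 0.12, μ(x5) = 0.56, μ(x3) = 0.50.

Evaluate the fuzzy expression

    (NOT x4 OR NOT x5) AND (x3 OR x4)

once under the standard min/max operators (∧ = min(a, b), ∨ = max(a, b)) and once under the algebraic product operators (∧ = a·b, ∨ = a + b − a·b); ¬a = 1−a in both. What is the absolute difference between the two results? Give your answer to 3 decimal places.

Under standard min/max:
  NOT x4 = 1 − 0.12 = 0.88
  NOT x5 = 1 − 0.56 = 0.44
  NOT x4 OR NOT x5 = max(a, b) on (0.88, 0.44) = 0.88
  x3 OR x4 = max(a, b) on (0.50, 0.12) = 0.50
  (NOT x4 OR NOT x5) AND (x3 OR x4) = min(a, b) on (0.88, 0.50) = 0.50
  → value = 0.5000
Under algebraic product:
  NOT x4 = 1 − 0.1200 = 0.8800
  NOT x5 = 1 − 0.5600 = 0.4400
  NOT x4 OR NOT x5 = a + b − a·b on (0.8800, 0.4400) = 0.9328
  x3 OR x4 = a + b − a·b on (0.5000, 0.1200) = 0.5600
  (NOT x4 OR NOT x5) AND (x3 OR x4) = a·b on (0.9328, 0.5600) = 0.5224
  → value = 0.5224
|0.5000 − 0.5224| = 0.022

0.022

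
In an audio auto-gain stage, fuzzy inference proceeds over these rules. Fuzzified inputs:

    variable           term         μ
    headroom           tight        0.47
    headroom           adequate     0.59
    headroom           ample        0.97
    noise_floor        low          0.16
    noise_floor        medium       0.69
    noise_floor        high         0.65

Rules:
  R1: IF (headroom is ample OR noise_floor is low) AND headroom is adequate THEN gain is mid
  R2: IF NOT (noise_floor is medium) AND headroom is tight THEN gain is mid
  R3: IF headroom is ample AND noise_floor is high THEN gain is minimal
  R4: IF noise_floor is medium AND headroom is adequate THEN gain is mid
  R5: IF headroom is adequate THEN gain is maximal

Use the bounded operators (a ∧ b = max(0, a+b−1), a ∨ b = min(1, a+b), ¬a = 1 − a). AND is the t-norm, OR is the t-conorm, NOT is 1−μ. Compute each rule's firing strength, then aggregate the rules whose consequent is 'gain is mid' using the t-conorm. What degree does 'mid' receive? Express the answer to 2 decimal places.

0.87

R1: (ample=0.97 OR low=0.16) = 1.00; AND[max(0, a+b−1)] with adequate=0.59 → w = 0.59
R2: ¬medium=1−0.69=0.31, tight=0.47; AND[max(0, a+b−1)] → w = 0.00
R3: ample=0.97, high=0.65; AND[max(0, a+b−1)] → w = 0.62
R4: medium=0.69, adequate=0.59; AND[max(0, a+b−1)] → w = 0.28
R5: adequate=0.59 → w = 0.59
Rules with consequent 'mid': {R1, R2, R4} → strengths 0.59, 0.00, 0.28
Aggregate via t-conorm [min(1, a+b)]: 0.87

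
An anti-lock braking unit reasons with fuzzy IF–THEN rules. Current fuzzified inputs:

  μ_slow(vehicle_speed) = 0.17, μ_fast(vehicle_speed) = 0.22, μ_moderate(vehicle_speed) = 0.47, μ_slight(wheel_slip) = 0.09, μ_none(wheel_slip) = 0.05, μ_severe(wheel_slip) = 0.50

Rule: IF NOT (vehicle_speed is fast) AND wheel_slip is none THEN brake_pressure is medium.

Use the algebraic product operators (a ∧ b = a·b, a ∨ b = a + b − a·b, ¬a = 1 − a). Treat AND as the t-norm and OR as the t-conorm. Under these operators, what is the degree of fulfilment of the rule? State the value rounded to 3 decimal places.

0.039

firing strength: ¬fast=1−0.22=0.78, none=0.05; AND[a·b] → w = 0.0390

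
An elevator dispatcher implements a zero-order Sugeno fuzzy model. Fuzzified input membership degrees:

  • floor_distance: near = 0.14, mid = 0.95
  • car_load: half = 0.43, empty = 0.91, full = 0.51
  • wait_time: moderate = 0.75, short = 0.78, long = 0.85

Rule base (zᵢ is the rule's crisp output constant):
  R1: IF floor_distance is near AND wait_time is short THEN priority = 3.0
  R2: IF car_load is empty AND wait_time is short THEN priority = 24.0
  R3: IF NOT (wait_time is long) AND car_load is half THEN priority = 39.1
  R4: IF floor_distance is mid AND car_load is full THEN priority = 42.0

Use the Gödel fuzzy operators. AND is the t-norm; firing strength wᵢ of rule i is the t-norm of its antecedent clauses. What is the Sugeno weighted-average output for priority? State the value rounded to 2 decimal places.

29.38

R1 (z=3.0): near=0.14, short=0.78; AND[min(a, b)] → w = 0.14
R2 (z=24.0): empty=0.91, short=0.78; AND[min(a, b)] → w = 0.78
R3 (z=39.1): ¬long=1−0.85=0.15, half=0.43; AND[min(a, b)] → w = 0.15
R4 (z=42.0): mid=0.95, full=0.51; AND[min(a, b)] → w = 0.51
Weighted average = (0.14·3.0 + 0.78·24.0 + 0.15·39.1 + 0.51·42.0) / (0.14 + 0.78 + 0.15 + 0.51)
  = 46.4250 / 1.5800 = 29.38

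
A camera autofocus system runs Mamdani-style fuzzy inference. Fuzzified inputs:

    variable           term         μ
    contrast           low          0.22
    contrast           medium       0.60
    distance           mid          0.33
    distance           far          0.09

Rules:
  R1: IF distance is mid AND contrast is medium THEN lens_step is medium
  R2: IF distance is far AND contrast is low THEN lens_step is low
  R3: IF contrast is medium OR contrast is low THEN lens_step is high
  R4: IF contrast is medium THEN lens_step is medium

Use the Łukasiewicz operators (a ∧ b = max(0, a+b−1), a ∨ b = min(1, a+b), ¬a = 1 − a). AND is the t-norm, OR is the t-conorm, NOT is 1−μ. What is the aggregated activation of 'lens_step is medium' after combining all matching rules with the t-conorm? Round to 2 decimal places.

0.60

R1: mid=0.33, medium=0.60; AND[max(0, a+b−1)] → w = 0.00
R2: far=0.09, low=0.22; AND[max(0, a+b−1)] → w = 0.00
R3: medium=0.60, low=0.22; OR[min(1, a+b)] → w = 0.82
R4: medium=0.60 → w = 0.60
Rules with consequent 'medium': {R1, R4} → strengths 0.00, 0.60
Aggregate via t-conorm [min(1, a+b)]: 0.60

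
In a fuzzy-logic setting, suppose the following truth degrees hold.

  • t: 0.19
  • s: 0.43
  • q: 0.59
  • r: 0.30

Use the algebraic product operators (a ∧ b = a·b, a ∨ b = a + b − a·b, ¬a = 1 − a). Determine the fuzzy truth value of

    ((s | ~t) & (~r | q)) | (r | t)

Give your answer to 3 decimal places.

~t = 1 − 0.1900 = 0.8100
s | ~t = a + b − a·b on (0.4300, 0.8100) = 0.8917
~r = 1 − 0.3000 = 0.7000
~r | q = a + b − a·b on (0.7000, 0.5900) = 0.8770
(s | ~t) & (~r | q) = a·b on (0.8917, 0.8770) = 0.7820
r | t = a + b − a·b on (0.3000, 0.1900) = 0.4330
((s | ~t) & (~r | q)) | (r | t) = a + b − a·b on (0.7820, 0.4330) = 0.8764

0.876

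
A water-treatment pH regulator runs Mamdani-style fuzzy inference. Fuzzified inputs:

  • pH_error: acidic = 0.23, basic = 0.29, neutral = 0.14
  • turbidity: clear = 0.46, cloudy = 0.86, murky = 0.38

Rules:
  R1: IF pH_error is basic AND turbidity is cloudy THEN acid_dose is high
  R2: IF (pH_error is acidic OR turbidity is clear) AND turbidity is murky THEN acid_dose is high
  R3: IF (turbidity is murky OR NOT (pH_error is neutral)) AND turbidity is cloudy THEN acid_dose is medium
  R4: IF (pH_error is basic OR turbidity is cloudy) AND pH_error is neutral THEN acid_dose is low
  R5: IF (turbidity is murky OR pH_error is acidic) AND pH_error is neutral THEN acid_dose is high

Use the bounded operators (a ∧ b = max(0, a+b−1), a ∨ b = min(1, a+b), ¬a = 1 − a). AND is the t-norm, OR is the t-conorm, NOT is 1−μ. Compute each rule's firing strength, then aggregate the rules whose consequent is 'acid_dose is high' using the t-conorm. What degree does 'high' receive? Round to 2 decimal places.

R1: basic=0.29, cloudy=0.86; AND[max(0, a+b−1)] → w = 0.15
R2: (acidic=0.23 OR clear=0.46) = 0.69; AND[max(0, a+b−1)] with murky=0.38 → w = 0.07
R3: (murky=0.38 OR ¬neutral=1−0.14=0.86) = 1.00; AND[max(0, a+b−1)] with cloudy=0.86 → w = 0.86
R4: (basic=0.29 OR cloudy=0.86) = 1.00; AND[max(0, a+b−1)] with neutral=0.14 → w = 0.14
R5: (murky=0.38 OR acidic=0.23) = 0.61; AND[max(0, a+b−1)] with neutral=0.14 → w = 0.00
Rules with consequent 'high': {R1, R2, R5} → strengths 0.15, 0.07, 0.00
Aggregate via t-conorm [min(1, a+b)]: 0.22

0.22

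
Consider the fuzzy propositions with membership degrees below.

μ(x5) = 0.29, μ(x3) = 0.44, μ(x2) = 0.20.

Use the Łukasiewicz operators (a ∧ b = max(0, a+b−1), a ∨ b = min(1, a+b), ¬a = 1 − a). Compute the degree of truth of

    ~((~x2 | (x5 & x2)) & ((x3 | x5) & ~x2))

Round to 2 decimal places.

0.67

~x2 = 1 − 0.20 = 0.80
x5 & x2 = max(0, a+b−1) on (0.29, 0.20) = 0.00
~x2 | (x5 & x2) = min(1, a+b) on (0.80, 0.00) = 0.80
x3 | x5 = min(1, a+b) on (0.44, 0.29) = 0.73
~x2 = 1 − 0.20 = 0.80
(x3 | x5) & ~x2 = max(0, a+b−1) on (0.73, 0.80) = 0.53
(~x2 | (x5 & x2)) & ((x3 | x5) & ~x2) = max(0, a+b−1) on (0.80, 0.53) = 0.33
~((~x2 | (x5 & x2)) & ((x3 | x5) & ~x2)) = 1 − 0.33 = 0.67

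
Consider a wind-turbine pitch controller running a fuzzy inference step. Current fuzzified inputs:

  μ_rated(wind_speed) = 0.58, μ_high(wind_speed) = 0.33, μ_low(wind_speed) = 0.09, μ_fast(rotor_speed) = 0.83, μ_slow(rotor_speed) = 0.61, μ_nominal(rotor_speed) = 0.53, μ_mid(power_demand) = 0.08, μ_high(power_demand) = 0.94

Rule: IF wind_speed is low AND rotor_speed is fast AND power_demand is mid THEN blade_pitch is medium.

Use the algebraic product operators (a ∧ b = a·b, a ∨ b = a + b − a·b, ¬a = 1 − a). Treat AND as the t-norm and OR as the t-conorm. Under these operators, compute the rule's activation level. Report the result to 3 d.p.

firing strength: low=0.09, fast=0.83, mid=0.08; AND[a·b] → w = 0.0060

0.006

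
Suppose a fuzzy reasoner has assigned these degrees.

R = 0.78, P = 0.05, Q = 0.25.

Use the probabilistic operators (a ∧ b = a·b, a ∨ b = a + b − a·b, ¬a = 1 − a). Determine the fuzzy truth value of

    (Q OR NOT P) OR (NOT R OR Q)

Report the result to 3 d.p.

NOT P = 1 − 0.0500 = 0.9500
Q OR NOT P = a + b − a·b on (0.2500, 0.9500) = 0.9625
NOT R = 1 − 0.7800 = 0.2200
NOT R OR Q = a + b − a·b on (0.2200, 0.2500) = 0.4150
(Q OR NOT P) OR (NOT R OR Q) = a + b − a·b on (0.9625, 0.4150) = 0.9781

0.978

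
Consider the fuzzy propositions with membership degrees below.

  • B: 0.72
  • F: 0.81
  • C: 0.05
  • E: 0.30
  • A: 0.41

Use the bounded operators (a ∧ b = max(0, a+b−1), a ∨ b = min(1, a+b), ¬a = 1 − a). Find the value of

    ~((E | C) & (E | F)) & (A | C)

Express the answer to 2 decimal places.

E | C = min(1, a+b) on (0.30, 0.05) = 0.35
E | F = min(1, a+b) on (0.30, 0.81) = 1.00
(E | C) & (E | F) = max(0, a+b−1) on (0.35, 1.00) = 0.35
~((E | C) & (E | F)) = 1 − 0.35 = 0.65
A | C = min(1, a+b) on (0.41, 0.05) = 0.46
~((E | C) & (E | F)) & (A | C) = max(0, a+b−1) on (0.65, 0.46) = 0.11

0.11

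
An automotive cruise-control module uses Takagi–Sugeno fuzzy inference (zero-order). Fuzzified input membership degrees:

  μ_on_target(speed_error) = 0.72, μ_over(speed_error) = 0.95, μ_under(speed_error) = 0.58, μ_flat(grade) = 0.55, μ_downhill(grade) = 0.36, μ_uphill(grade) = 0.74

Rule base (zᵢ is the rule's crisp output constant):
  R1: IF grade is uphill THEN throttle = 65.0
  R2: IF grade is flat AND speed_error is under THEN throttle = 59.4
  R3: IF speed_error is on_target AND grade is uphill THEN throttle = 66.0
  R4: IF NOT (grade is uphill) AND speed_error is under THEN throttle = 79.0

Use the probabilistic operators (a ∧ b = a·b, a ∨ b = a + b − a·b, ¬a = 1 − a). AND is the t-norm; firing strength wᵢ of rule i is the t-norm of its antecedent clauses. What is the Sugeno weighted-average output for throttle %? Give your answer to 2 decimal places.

65.49

R1 (z=65.0): uphill=0.74 → w = 0.7400
R2 (z=59.4): flat=0.55, under=0.58; AND[a·b] → w = 0.3190
R3 (z=66.0): on_target=0.72, uphill=0.74; AND[a·b] → w = 0.5328
R4 (z=79.0): ¬uphill=1−0.74=0.26, under=0.58; AND[a·b] → w = 0.1508
Weighted average = (0.7400·65.0 + 0.3190·59.4 + 0.5328·66.0 + 0.1508·79.0) / (0.7400 + 0.3190 + 0.5328 + 0.1508)
  = 114.1266 / 1.7426 = 65.49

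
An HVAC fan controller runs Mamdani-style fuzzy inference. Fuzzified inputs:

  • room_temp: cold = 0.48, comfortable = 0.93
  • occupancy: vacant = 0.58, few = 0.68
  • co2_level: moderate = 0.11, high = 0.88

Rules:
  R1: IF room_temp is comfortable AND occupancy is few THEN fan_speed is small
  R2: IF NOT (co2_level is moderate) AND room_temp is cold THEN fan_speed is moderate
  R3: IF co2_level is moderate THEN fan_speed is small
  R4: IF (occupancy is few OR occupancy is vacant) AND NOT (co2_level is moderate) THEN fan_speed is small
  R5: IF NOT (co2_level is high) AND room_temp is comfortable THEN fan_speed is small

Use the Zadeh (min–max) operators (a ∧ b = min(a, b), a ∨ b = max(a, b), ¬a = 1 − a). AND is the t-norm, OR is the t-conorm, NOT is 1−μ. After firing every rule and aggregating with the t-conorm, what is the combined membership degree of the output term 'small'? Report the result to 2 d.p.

R1: comfortable=0.93, few=0.68; AND[min(a, b)] → w = 0.68
R2: ¬moderate=1−0.11=0.89, cold=0.48; AND[min(a, b)] → w = 0.48
R3: moderate=0.11 → w = 0.11
R4: (few=0.68 OR vacant=0.58) = 0.68; AND[min(a, b)] with ¬moderate=1−0.11=0.89 → w = 0.68
R5: ¬high=1−0.88=0.12, comfortable=0.93; AND[min(a, b)] → w = 0.12
Rules with consequent 'small': {R1, R3, R4, R5} → strengths 0.68, 0.11, 0.68, 0.12
Aggregate via t-conorm [max(a, b)]: 0.68

0.68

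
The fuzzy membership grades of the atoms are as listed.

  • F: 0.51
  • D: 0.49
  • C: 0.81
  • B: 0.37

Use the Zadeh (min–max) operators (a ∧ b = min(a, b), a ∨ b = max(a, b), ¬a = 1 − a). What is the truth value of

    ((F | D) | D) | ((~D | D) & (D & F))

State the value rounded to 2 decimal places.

0.51

F | D = max(a, b) on (0.51, 0.49) = 0.51
(F | D) | D = max(a, b) on (0.51, 0.49) = 0.51
~D = 1 − 0.49 = 0.51
~D | D = max(a, b) on (0.51, 0.49) = 0.51
D & F = min(a, b) on (0.49, 0.51) = 0.49
(~D | D) & (D & F) = min(a, b) on (0.51, 0.49) = 0.49
((F | D) | D) | ((~D | D) & (D & F)) = max(a, b) on (0.51, 0.49) = 0.51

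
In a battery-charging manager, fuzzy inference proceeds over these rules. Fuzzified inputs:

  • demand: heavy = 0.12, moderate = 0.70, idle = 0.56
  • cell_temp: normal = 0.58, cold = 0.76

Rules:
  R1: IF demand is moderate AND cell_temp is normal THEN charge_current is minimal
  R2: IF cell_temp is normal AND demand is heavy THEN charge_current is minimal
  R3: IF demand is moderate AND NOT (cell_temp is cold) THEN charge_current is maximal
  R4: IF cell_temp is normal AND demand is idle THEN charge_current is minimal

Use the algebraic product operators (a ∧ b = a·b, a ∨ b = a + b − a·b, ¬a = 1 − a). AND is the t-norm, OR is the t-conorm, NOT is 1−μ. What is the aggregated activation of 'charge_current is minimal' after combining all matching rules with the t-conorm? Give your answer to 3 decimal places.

0.627

R1: moderate=0.70, normal=0.58; AND[a·b] → w = 0.4060
R2: normal=0.58, heavy=0.12; AND[a·b] → w = 0.0696
R3: moderate=0.70, ¬cold=1−0.76=0.24; AND[a·b] → w = 0.1680
R4: normal=0.58, idle=0.56; AND[a·b] → w = 0.3248
Rules with consequent 'minimal': {R1, R2, R4} → strengths 0.4060, 0.0696, 0.3248
Aggregate via t-conorm [a + b − a·b]: 0.6268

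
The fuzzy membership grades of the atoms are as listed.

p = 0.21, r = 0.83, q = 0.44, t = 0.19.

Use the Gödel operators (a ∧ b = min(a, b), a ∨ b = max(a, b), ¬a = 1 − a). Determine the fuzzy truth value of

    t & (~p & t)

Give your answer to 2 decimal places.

~p = 1 − 0.21 = 0.79
~p & t = min(a, b) on (0.79, 0.19) = 0.19
t & (~p & t) = min(a, b) on (0.19, 0.19) = 0.19

0.19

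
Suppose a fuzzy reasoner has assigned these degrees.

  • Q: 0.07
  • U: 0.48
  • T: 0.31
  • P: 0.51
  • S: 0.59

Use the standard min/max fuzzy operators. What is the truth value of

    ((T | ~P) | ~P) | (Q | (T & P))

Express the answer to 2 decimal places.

0.49

~P = 1 − 0.51 = 0.49
T | ~P = max(a, b) on (0.31, 0.49) = 0.49
~P = 1 − 0.51 = 0.49
(T | ~P) | ~P = max(a, b) on (0.49, 0.49) = 0.49
T & P = min(a, b) on (0.31, 0.51) = 0.31
Q | (T & P) = max(a, b) on (0.07, 0.31) = 0.31
((T | ~P) | ~P) | (Q | (T & P)) = max(a, b) on (0.49, 0.31) = 0.49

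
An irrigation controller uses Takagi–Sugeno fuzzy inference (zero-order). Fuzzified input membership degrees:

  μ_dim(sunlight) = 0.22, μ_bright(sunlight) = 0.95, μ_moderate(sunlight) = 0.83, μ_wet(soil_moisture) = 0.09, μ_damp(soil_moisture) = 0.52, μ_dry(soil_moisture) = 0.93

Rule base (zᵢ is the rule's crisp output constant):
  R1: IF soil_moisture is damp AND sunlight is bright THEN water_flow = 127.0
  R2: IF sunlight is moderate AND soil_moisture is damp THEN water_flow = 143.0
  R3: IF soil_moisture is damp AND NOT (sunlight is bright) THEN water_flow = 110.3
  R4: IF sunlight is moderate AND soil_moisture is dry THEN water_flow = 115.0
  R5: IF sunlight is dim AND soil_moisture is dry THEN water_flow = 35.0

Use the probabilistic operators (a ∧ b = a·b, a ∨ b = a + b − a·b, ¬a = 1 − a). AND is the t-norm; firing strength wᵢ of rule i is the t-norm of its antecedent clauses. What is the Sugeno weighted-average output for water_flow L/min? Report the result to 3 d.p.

115.790

R1 (z=127.0): damp=0.52, bright=0.95; AND[a·b] → w = 0.4940
R2 (z=143.0): moderate=0.83, damp=0.52; AND[a·b] → w = 0.4316
R3 (z=110.3): damp=0.52, ¬bright=1−0.95=0.05; AND[a·b] → w = 0.0260
R4 (z=115.0): moderate=0.83, dry=0.93; AND[a·b] → w = 0.7719
R5 (z=35.0): dim=0.22, dry=0.93; AND[a·b] → w = 0.2046
Weighted average = (0.4940·127.0 + 0.4316·143.0 + 0.0260·110.3 + 0.7719·115.0 + 0.2046·35.0) / (0.4940 + 0.4316 + 0.0260 + 0.7719 + 0.2046)
  = 223.2541 / 1.9281 = 115.790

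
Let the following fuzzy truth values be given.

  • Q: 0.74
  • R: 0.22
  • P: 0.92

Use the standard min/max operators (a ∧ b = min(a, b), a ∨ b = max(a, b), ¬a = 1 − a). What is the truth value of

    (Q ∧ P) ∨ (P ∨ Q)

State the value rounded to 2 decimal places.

Q ∧ P = min(a, b) on (0.74, 0.92) = 0.74
P ∨ Q = max(a, b) on (0.92, 0.74) = 0.92
(Q ∧ P) ∨ (P ∨ Q) = max(a, b) on (0.74, 0.92) = 0.92

0.92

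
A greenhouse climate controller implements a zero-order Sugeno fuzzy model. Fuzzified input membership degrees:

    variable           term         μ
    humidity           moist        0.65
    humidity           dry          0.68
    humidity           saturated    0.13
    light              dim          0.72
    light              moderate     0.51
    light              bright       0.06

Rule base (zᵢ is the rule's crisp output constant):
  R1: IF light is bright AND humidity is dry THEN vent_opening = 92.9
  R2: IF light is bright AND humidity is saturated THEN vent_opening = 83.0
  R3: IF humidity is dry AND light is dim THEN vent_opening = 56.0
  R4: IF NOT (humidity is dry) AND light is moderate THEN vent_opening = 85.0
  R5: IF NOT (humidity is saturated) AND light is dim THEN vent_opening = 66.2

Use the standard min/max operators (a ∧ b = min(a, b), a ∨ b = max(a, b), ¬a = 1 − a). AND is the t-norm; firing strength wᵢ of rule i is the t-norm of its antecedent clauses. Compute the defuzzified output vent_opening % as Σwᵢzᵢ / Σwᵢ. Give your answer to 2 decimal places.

67.12

R1 (z=92.9): bright=0.06, dry=0.68; AND[min(a, b)] → w = 0.06
R2 (z=83.0): bright=0.06, saturated=0.13; AND[min(a, b)] → w = 0.06
R3 (z=56.0): dry=0.68, dim=0.72; AND[min(a, b)] → w = 0.68
R4 (z=85.0): ¬dry=1−0.68=0.32, moderate=0.51; AND[min(a, b)] → w = 0.32
R5 (z=66.2): ¬saturated=1−0.13=0.87, dim=0.72; AND[min(a, b)] → w = 0.72
Weighted average = (0.06·92.9 + 0.06·83.0 + 0.68·56.0 + 0.32·85.0 + 0.72·66.2) / (0.06 + 0.06 + 0.68 + 0.32 + 0.72)
  = 123.4980 / 1.8400 = 67.12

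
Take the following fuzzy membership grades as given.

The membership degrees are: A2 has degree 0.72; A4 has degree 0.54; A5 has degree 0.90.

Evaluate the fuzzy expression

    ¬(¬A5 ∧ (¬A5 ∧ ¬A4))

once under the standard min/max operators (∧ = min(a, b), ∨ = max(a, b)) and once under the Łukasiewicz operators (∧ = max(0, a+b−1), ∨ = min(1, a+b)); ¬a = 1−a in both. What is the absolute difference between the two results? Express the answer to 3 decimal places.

0.100

Under standard min/max:
  ¬A5 = 1 − 0.90 = 0.10
  ¬A5 = 1 − 0.90 = 0.10
  ¬A4 = 1 − 0.54 = 0.46
  ¬A5 ∧ ¬A4 = min(a, b) on (0.10, 0.46) = 0.10
  ¬A5 ∧ (¬A5 ∧ ¬A4) = min(a, b) on (0.10, 0.10) = 0.10
  ¬(¬A5 ∧ (¬A5 ∧ ¬A4)) = 1 − 0.10 = 0.90
  → value = 0.9000
Under Łukasiewicz:
  ¬A5 = 1 − 0.90 = 0.10
  ¬A5 = 1 − 0.90 = 0.10
  ¬A4 = 1 − 0.54 = 0.46
  ¬A5 ∧ ¬A4 = max(0, a+b−1) on (0.10, 0.46) = 0.00
  ¬A5 ∧ (¬A5 ∧ ¬A4) = max(0, a+b−1) on (0.10, 0.00) = 0.00
  ¬(¬A5 ∧ (¬A5 ∧ ¬A4)) = 1 − 0.00 = 1.00
  → value = 1.0000
|0.9000 − 1.0000| = 0.100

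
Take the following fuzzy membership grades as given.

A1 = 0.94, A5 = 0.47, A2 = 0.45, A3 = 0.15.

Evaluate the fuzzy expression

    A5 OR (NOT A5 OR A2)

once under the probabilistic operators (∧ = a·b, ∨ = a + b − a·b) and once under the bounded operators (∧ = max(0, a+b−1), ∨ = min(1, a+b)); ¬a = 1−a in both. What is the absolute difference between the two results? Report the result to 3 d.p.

0.137

Under probabilistic:
  NOT A5 = 1 − 0.4700 = 0.5300
  NOT A5 OR A2 = a + b − a·b on (0.5300, 0.4500) = 0.7415
  A5 OR (NOT A5 OR A2) = a + b − a·b on (0.4700, 0.7415) = 0.8630
  → value = 0.8630
Under bounded:
  NOT A5 = 1 − 0.47 = 0.53
  NOT A5 OR A2 = min(1, a+b) on (0.53, 0.45) = 0.98
  A5 OR (NOT A5 OR A2) = min(1, a+b) on (0.47, 0.98) = 1.00
  → value = 1.0000
|0.8630 − 1.0000| = 0.137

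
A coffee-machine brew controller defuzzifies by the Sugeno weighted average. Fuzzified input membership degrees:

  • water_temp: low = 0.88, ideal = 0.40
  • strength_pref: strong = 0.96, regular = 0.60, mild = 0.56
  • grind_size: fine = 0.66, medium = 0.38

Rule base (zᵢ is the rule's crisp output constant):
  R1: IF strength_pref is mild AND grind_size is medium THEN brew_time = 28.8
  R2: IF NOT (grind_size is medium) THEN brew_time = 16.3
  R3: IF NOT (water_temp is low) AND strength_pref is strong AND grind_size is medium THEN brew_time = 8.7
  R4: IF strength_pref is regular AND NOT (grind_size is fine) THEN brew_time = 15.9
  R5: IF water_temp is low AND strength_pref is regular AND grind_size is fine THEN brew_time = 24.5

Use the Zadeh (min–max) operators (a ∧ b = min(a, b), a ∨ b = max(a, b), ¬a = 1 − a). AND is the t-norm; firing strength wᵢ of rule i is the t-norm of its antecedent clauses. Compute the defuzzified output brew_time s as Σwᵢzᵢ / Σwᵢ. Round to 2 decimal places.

20.49

R1 (z=28.8): mild=0.56, medium=0.38; AND[min(a, b)] → w = 0.38
R2 (z=16.3): ¬medium=1−0.38=0.62 → w = 0.62
R3 (z=8.7): ¬low=1−0.88=0.12, strong=0.96, medium=0.38; AND[min(a, b)] → w = 0.12
R4 (z=15.9): regular=0.60, ¬fine=1−0.66=0.34; AND[min(a, b)] → w = 0.34
R5 (z=24.5): low=0.88, regular=0.60, fine=0.66; AND[min(a, b)] → w = 0.60
Weighted average = (0.38·28.8 + 0.62·16.3 + 0.12·8.7 + 0.34·15.9 + 0.60·24.5) / (0.38 + 0.62 + 0.12 + 0.34 + 0.60)
  = 42.2000 / 2.0600 = 20.49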